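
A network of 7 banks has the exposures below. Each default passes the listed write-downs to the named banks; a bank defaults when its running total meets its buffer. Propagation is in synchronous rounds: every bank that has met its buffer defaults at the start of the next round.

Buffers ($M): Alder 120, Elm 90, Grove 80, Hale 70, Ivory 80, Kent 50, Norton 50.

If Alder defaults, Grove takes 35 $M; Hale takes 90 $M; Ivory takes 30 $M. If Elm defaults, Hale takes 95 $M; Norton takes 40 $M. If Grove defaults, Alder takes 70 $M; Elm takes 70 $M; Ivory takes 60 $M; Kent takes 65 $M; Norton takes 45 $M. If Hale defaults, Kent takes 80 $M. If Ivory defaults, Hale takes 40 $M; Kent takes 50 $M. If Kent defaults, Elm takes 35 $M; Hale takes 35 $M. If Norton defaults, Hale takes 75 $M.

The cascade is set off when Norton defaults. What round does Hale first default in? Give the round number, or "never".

2

Round 1 — Norton defaults (initial).
  Hale: +75 → 75 ≥ 70
Round 2 — Hale defaults.
  Kent: +80 → 80 ≥ 50
Round 3 — Kent defaults.
  Elm: +35 → 35 < 90
No further defaults.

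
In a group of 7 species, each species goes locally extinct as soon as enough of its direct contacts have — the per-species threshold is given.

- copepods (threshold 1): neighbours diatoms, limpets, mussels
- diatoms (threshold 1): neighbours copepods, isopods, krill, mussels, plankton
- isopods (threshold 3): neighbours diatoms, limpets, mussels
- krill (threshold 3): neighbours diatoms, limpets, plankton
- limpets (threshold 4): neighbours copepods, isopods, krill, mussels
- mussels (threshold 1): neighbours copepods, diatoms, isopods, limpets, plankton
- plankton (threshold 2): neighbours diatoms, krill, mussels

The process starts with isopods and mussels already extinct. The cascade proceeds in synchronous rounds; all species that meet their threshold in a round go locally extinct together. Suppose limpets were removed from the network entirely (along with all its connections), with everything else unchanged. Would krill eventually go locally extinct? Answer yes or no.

With limpets removed:
Round 1 — isopods, mussels go locally extinct (initial).
Round 2 — checking thresholds:
  copepods: 1 of 2 neighbours ≥ 1, goes locally extinct.
  diatoms: 2 of 5 neighbours ≥ 1, goes locally extinct.
  plankton: 1 of 3 neighbours < 2, holds.
Round 3 — checking thresholds:
  krill: 1 of 2 neighbours < 3, holds.
  plankton: 2 of 3 neighbours ≥ 2, goes locally extinct.
Round 4 — no new extinctions; cascade stops.

no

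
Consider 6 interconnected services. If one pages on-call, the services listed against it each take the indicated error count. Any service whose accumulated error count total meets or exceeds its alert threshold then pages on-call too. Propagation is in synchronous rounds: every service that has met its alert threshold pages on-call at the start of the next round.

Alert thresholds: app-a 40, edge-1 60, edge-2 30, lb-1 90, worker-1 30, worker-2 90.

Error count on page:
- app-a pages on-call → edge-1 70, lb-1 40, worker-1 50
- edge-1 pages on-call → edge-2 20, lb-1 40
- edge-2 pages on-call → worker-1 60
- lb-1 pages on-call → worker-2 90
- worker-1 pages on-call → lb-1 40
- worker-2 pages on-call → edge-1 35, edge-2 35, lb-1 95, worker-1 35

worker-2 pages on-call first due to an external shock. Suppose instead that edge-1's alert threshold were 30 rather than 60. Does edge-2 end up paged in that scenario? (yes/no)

With edge-1's alert threshold at 30:
Round 1 — worker-2 pages on-call (initial).
  edge-1: +35 → 35 ≥ 30
  edge-2: +35 → 35 ≥ 30
  lb-1: +95 → 95 ≥ 90
  worker-1: +35 → 35 ≥ 30
Round 2 — edge-1, edge-2, lb-1, worker-1 page on-call.
No further pages.

yes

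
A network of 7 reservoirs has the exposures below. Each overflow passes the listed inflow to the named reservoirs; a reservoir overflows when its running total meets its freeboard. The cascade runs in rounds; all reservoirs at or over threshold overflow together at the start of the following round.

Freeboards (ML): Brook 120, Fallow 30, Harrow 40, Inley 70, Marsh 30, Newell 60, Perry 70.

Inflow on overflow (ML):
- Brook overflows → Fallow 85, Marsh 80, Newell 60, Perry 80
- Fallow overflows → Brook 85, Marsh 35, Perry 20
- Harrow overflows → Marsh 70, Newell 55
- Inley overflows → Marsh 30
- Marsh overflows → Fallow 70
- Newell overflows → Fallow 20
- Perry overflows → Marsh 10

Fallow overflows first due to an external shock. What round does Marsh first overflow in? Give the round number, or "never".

2

Round 1 — Fallow overflows (initial).
  Brook: +85 → 85 < 120
  Marsh: +35 → 35 ≥ 30
  Perry: +20 → 20 < 70
Round 2 — Marsh overflows.
No further overflows.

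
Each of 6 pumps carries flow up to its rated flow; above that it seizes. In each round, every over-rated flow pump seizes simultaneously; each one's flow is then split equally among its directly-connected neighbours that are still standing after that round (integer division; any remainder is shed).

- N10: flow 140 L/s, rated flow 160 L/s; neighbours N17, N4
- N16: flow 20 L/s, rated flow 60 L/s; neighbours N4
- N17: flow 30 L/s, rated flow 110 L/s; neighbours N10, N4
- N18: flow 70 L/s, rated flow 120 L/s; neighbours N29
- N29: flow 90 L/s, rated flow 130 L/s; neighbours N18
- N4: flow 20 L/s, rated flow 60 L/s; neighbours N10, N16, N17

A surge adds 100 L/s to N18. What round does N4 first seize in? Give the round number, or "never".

never

Round 1 — N18 at 170 > 120. N18 seizes.
  N18 sheds 170 L/s to N29: 170 each.
    N29: 90+170 = 260 > 130
Round 2 — N29 seizes.
  N29 sheds 260 L/s: no online neighbours, lost.
No further seizures.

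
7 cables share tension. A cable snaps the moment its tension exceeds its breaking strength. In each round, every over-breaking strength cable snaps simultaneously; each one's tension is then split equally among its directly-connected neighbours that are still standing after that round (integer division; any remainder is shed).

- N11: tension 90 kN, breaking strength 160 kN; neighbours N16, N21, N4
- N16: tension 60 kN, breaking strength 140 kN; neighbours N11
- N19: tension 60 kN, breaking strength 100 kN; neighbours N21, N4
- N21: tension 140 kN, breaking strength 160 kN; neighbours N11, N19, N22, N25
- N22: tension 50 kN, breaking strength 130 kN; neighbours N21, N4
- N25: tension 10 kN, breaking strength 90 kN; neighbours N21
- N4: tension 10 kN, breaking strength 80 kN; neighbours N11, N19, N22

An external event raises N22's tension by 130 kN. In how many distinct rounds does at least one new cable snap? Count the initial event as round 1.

4

Round 1 — N22 at 180 > 130. N22 snaps.
  N22 sheds 180 kN to N21, N4: 90 each.
    N21: 140+90 = 230 > 160
    N4: 10+90 = 100 > 80
Round 2 — N21, N4 snap.
  N21 sheds 230 kN to N11, N19, N25: 76 each (2 lost).
    N11: 90+76 = 166 > 160
    N19: 60+76 = 136 > 100
    N25: 10+76 = 86 ≤ 90
  N4 sheds 100 kN to N11, N19: 50 each.
    N11: 166+50 = 216 > 160
    N19: 136+50 = 186 > 100
Round 3 — N11, N19 snap.
  N11 sheds 216 kN to N16: 216 each.
    N16: 60+216 = 276 > 140
  N19 sheds 186 kN: no online neighbours, lost.
Round 4 — N16 snaps.
  N16 sheds 276 kN: no online neighbours, lost.
No further breaks.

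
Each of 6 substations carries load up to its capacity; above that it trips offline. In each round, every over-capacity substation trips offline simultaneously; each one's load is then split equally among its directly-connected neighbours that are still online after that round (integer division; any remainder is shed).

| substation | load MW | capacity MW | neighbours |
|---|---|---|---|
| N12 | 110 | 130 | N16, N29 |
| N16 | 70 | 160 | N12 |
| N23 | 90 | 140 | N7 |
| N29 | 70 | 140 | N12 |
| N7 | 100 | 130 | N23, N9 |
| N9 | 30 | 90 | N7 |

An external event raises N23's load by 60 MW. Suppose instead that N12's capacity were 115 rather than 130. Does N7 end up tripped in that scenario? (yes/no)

With N12's capacity at 115:
Round 1 — N23 at 150 > 140. N23 trips offline.
  N23 sheds 150 MW to N7: 150 each.
    N7: 100+150 = 250 > 130
Round 2 — N7 trips offline.
  N7 sheds 250 MW to N9: 250 each.
    N9: 30+250 = 280 > 90
Round 3 — N9 trips offline.
  N9 sheds 280 MW: no online neighbours, lost.
No further trips.

yes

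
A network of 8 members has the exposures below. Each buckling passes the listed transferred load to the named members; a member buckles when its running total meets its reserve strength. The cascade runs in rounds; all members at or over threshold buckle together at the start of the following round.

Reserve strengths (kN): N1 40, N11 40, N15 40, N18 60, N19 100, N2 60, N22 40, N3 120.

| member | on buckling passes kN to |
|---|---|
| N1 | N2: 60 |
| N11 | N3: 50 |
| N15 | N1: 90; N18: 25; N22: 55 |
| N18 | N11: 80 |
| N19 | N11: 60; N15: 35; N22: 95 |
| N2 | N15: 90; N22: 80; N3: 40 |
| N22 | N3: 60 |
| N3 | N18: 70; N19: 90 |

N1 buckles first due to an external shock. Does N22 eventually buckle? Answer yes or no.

yes

Round 1 — N1 buckles (initial).
  N2: +60 → 60 ≥ 60
Round 2 — N2 buckles.
  N15: +90 → 90 ≥ 40
  N22: +80 → 80 ≥ 40
  N3: +40 → 40 < 120
Round 3 — N15, N22 buckle.
  N18: +25 → 25 < 60
  N3: +60 → 100 < 120
No further bucklings.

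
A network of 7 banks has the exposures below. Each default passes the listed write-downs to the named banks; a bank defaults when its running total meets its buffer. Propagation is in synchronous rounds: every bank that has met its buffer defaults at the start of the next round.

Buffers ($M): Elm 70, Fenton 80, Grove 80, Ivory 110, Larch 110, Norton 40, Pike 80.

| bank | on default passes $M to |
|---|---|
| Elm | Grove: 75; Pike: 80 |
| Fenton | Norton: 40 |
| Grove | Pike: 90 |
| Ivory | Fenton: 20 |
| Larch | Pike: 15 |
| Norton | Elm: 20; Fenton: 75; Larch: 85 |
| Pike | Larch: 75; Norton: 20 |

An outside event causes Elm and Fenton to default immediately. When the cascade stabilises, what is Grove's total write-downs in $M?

75

Round 1 — Elm, Fenton default (initial).
  Grove: +75 → 75 < 80
  Norton: +40 → 40 ≥ 40
  Pike: +80 → 80 ≥ 80
Round 2 — Norton, Pike default.
  Larch: +85+75 → 160 ≥ 110
Round 3 — Larch defaults.
No further defaults.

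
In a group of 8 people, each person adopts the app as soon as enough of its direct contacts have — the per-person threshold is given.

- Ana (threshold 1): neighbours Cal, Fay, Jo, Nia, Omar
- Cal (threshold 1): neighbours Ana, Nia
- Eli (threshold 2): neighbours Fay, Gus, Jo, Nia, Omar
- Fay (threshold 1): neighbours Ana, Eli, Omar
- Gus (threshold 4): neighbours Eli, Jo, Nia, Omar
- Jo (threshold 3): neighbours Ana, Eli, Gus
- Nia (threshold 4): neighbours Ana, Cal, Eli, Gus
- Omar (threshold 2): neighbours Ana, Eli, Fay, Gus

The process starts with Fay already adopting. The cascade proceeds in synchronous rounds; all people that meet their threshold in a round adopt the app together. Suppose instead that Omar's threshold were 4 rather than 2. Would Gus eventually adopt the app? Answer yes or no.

no

With Omar's threshold at 4:
Round 1 — Fay adopts the app (initial).
Round 2 — checking thresholds:
  Ana: 1 of 5 neighbours ≥ 1, adopts the app.
  Eli: 1 of 5 neighbours < 2, below threshold.
  Omar: 1 of 4 neighbours < 4, below threshold.
Round 3 — checking thresholds:
  Cal: 1 of 2 neighbours ≥ 1, adopts the app.
  Eli: 1 of 5 neighbours < 2, below threshold.
  Jo: 1 of 3 neighbours < 3, below threshold.
  Nia: 1 of 4 neighbours < 4, below threshold.
  Omar: 2 of 4 neighbours < 4, below threshold.
Round 4 — no new adoptions; cascade stops.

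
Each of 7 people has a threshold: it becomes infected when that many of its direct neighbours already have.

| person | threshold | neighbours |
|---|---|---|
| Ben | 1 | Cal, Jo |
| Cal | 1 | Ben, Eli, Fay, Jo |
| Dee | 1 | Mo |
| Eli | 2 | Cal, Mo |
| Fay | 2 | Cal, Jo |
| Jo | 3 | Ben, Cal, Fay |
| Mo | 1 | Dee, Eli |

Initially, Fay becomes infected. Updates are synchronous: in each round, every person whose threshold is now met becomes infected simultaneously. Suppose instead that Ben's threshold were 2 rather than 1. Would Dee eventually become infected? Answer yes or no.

no

With Ben's threshold at 2:
Round 1 — Fay becomes infected (initial).
Round 2 — checking thresholds:
  Cal: 1 of 4 neighbours ≥ 1, becomes infected.
  Jo: 1 of 3 neighbours < 3, holds.
Round 3 — no new infections; cascade stops.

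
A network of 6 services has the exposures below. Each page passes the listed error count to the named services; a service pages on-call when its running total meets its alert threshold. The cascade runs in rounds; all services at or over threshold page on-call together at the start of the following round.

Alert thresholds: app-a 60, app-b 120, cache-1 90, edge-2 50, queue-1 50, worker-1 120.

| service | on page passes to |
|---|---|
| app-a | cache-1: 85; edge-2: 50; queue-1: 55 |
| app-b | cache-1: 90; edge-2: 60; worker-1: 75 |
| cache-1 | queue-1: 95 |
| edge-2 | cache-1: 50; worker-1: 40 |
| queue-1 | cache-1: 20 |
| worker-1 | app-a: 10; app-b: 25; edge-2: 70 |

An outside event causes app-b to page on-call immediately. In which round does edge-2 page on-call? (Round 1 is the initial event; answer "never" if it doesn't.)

Round 1 — app-b pages on-call (initial).
  cache-1: +90 → 90 ≥ 90
  edge-2: +60 → 60 ≥ 50
  worker-1: +75 → 75 < 120
Round 2 — cache-1, edge-2 page on-call.
  queue-1: +95 → 95 ≥ 50
  worker-1: +40 → 115 < 120
Round 3 — queue-1 pages on-call.
No further pages.

2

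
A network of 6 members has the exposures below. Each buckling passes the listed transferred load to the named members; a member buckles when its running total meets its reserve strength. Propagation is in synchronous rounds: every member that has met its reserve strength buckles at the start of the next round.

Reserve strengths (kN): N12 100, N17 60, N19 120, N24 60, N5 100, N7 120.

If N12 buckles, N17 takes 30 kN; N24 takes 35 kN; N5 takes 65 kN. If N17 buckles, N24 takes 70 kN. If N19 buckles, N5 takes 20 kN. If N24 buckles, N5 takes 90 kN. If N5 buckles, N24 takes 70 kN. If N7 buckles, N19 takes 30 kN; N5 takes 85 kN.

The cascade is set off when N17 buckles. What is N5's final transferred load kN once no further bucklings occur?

90

Round 1 — N17 buckles (initial).
  N24: +70 → 70 ≥ 60
Round 2 — N24 buckles.
  N5: +90 → 90 < 100
No further bucklings.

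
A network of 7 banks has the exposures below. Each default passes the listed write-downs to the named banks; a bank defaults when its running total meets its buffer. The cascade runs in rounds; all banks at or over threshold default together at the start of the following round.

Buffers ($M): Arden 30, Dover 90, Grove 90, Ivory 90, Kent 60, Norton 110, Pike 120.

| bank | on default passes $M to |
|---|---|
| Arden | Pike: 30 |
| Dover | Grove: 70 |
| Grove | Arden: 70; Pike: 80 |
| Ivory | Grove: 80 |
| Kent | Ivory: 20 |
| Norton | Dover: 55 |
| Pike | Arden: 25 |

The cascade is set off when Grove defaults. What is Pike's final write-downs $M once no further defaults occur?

110

Round 1 — Grove defaults (initial).
  Arden: +70 → 70 ≥ 30
  Pike: +80 → 80 < 120
Round 2 — Arden defaults.
  Pike: +30 → 110 < 120
No further defaults.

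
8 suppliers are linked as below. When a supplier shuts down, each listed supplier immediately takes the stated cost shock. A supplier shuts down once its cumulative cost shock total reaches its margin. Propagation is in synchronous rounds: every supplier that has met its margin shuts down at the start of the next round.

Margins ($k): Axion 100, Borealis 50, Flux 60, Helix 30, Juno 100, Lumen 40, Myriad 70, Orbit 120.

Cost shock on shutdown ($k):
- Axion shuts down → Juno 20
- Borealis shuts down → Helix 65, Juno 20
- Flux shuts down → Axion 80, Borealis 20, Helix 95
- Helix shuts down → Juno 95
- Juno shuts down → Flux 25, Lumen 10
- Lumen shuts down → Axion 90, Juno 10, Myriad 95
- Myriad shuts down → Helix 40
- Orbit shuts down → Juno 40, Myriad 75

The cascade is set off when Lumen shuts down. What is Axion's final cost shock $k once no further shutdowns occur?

90

Round 1 — Lumen shuts down (initial).
  Axion: +90 → 90 < 100
  Juno: +10 → 10 < 100
  Myriad: +95 → 95 ≥ 70
Round 2 — Myriad shuts down.
  Helix: +40 → 40 ≥ 30
Round 3 — Helix shuts down.
  Juno: +95 → 105 ≥ 100
Round 4 — Juno shuts down.
  Flux: +25 → 25 < 60
No further shutdowns.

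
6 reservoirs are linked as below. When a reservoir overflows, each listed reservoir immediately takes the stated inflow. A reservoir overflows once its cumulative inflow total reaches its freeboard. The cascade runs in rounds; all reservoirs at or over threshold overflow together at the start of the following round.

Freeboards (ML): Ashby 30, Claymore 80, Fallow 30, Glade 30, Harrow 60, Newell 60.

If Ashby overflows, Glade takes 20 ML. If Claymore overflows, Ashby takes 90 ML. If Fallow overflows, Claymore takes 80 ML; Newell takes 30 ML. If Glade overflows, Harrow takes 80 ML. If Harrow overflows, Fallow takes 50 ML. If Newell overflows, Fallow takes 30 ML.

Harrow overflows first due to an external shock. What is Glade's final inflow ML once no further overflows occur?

Round 1 — Harrow overflows (initial).
  Fallow: +50 → 50 ≥ 30
Round 2 — Fallow overflows.
  Claymore: +80 → 80 ≥ 80
  Newell: +30 → 30 < 60
Round 3 — Claymore overflows.
  Ashby: +90 → 90 ≥ 30
Round 4 — Ashby overflows.
  Glade: +20 → 20 < 30
No further overflows.

20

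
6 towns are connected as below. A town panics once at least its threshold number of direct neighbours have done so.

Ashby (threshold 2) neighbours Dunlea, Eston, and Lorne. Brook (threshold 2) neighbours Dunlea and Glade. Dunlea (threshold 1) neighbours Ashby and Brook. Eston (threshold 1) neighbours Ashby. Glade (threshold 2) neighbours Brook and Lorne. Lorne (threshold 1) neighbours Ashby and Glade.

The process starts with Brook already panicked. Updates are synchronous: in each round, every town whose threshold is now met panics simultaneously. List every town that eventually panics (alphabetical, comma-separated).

Round 1 — Brook panics (initial).
Round 2 — checking thresholds:
  Dunlea: 1 of 2 neighbours ≥ 1, panics.
  Glade: 1 of 2 neighbours < 2, not yet.
Round 3 — no new panics; cascade stops.

Brook, Dunlea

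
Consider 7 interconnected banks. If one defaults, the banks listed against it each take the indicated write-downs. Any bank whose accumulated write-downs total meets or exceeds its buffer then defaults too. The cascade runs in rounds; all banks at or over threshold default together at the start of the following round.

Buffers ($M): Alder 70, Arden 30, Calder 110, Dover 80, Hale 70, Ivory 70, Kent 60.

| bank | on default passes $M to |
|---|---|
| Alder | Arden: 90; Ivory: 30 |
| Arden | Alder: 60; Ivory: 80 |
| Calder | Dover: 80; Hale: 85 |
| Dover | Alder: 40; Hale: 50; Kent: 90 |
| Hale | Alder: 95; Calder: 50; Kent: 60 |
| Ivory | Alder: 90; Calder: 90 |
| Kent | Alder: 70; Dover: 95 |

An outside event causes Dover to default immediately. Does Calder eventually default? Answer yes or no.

no

Round 1 — Dover defaults (initial).
  Alder: +40 → 40 < 70
  Hale: +50 → 50 < 70
  Kent: +90 → 90 ≥ 60
Round 2 — Kent defaults.
  Alder: +70 → 110 ≥ 70
Round 3 — Alder defaults.
  Arden: +90 → 90 ≥ 30
  Ivory: +30 → 30 < 70
Round 4 — Arden defaults.
  Ivory: +80 → 110 ≥ 70
Round 5 — Ivory defaults.
  Calder: +90 → 90 < 110
No further defaults.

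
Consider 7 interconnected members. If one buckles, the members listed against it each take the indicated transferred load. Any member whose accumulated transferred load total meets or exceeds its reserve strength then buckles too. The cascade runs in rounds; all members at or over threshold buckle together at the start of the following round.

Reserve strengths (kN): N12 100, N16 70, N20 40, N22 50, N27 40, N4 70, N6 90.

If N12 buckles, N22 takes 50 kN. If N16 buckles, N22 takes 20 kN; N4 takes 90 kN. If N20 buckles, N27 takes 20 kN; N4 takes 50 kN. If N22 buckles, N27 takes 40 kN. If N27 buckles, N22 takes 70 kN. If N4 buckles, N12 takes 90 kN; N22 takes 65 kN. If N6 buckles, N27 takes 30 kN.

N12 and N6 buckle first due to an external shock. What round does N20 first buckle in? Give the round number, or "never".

Round 1 — N12, N6 buckle (initial).
  N22: +50 → 50 ≥ 50
  N27: +30 → 30 < 40
Round 2 — N22 buckles.
  N27: +40 → 70 ≥ 40
Round 3 — N27 buckles.
No further bucklings.

never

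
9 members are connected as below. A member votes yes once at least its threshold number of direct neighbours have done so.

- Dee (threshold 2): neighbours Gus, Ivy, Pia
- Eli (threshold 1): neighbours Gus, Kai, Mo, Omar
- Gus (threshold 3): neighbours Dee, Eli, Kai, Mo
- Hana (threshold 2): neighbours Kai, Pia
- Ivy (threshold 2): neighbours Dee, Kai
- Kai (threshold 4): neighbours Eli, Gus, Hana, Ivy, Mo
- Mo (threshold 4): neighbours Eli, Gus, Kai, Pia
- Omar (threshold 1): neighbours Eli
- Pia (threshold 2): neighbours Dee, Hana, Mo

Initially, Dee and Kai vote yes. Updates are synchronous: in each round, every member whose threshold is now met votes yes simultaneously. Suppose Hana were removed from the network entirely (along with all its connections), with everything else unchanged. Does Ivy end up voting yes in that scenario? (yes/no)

yes

With Hana removed:
Round 1 — Dee, Kai vote yes (initial).
Round 2 — checking thresholds:
  Eli: 1 of 4 neighbours ≥ 1, votes yes.
  Gus: 2 of 4 neighbours < 3, not yet.
  Ivy: 2 of 2 neighbours ≥ 2, votes yes.
  Mo: 1 of 4 neighbours < 4, not yet.
  Pia: 1 of 2 neighbours < 2, not yet.
Round 3 — checking thresholds:
  Gus: 3 of 4 neighbours ≥ 3, votes yes.
  Mo: 2 of 4 neighbours < 4, not yet.
  Omar: 1 of 1 neighbours ≥ 1, votes yes.
  Pia: 1 of 2 neighbours < 2, not yet.
Round 4 — no new yes votes; cascade stops.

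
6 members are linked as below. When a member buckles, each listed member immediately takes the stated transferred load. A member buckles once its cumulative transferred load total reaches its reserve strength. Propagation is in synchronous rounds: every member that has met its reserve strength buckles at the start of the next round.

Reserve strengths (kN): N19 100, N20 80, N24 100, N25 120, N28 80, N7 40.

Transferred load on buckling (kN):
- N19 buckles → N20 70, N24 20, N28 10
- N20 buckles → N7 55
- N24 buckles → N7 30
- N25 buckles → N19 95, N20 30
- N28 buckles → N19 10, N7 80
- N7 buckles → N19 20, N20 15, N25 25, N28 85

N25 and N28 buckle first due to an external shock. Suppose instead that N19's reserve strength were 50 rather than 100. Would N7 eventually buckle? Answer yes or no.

With N19's reserve strength at 50:
Round 1 — N25, N28 buckle (initial).
  N19: +95+10 → 105 ≥ 50
  N20: +30 → 30 < 80
  N7: +80 → 80 ≥ 40
Round 2 — N19, N7 buckle.
  N20: +70+15 → 115 ≥ 80
  N24: +20 → 20 < 100
Round 3 — N20 buckles.
No further bucklings.

yes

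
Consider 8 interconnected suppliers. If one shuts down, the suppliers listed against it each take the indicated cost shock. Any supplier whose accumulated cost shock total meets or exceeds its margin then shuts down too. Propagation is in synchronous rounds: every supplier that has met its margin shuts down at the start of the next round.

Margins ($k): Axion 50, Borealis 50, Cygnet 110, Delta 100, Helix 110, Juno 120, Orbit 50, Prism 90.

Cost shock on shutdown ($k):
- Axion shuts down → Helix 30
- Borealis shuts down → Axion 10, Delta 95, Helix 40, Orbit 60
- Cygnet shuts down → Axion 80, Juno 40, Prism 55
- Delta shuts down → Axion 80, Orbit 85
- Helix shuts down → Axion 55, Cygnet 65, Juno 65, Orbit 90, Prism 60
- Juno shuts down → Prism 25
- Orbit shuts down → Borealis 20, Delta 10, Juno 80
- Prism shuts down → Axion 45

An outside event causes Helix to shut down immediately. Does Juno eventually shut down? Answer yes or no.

yes

Round 1 — Helix shuts down (initial).
  Axion: +55 → 55 ≥ 50
  Cygnet: +65 → 65 < 110
  Juno: +65 → 65 < 120
  Orbit: +90 → 90 ≥ 50
  Prism: +60 → 60 < 90
Round 2 — Axion, Orbit shut down.
  Borealis: +20 → 20 < 50
  Delta: +10 → 10 < 100
  Juno: +80 → 145 ≥ 120
Round 3 — Juno shuts down.
  Prism: +25 → 85 < 90
No further shutdowns.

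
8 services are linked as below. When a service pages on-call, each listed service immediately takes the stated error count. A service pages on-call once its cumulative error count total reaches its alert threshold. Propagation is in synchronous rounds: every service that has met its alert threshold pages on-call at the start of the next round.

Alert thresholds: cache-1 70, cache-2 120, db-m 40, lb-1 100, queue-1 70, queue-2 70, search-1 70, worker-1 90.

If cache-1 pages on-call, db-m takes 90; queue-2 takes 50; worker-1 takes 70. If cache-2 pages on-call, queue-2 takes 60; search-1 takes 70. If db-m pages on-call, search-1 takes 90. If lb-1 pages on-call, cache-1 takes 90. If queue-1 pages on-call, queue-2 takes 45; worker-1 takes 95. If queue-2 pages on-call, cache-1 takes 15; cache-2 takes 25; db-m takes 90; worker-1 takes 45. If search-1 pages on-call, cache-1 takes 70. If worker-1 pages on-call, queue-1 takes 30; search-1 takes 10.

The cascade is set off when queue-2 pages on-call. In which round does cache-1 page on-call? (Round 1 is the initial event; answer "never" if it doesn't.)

4

Round 1 — queue-2 pages on-call (initial).
  cache-1: +15 → 15 < 70
  cache-2: +25 → 25 < 120
  db-m: +90 → 90 ≥ 40
  worker-1: +45 → 45 < 90
Round 2 — db-m pages on-call.
  search-1: +90 → 90 ≥ 70
Round 3 — search-1 pages on-call.
  cache-1: +70 → 85 ≥ 70
Round 4 — cache-1 pages on-call.
  worker-1: +70 → 115 ≥ 90
Round 5 — worker-1 pages on-call.
  queue-1: +30 → 30 < 70
No further pages.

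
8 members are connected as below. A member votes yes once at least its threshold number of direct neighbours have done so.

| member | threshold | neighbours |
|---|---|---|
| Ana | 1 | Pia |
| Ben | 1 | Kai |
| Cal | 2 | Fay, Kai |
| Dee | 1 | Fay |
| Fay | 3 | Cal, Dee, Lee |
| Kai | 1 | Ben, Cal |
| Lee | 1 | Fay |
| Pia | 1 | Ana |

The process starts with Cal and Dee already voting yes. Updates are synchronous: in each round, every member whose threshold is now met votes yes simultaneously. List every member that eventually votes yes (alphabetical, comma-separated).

Ben, Cal, Dee, Kai

Round 1 — Cal, Dee vote yes (initial).
Round 2 — checking thresholds:
  Fay: 2 of 3 neighbours < 3, below threshold.
  Kai: 1 of 2 neighbours ≥ 1, votes yes.
Round 3 — checking thresholds:
  Ben: 1 of 1 neighbours ≥ 1, votes yes.
  Fay: 2 of 3 neighbours < 3, below threshold.
Round 4 — no new yes votes; cascade stops.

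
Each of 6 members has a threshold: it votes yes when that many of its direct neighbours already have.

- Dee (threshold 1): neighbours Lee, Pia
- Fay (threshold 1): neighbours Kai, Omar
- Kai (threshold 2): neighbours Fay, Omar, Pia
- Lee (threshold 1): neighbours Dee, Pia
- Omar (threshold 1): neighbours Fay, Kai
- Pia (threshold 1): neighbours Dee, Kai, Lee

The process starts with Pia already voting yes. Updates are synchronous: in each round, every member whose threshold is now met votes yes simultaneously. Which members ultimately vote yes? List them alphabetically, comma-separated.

Round 1 — Pia votes yes (initial).
Round 2 — checking thresholds:
  Dee: 1 of 2 neighbours ≥ 1, votes yes.
  Kai: 1 of 3 neighbours < 2, not yet.
  Lee: 1 of 2 neighbours ≥ 1, votes yes.
Round 3 — no new yes votes; cascade stops.

Dee, Lee, Pia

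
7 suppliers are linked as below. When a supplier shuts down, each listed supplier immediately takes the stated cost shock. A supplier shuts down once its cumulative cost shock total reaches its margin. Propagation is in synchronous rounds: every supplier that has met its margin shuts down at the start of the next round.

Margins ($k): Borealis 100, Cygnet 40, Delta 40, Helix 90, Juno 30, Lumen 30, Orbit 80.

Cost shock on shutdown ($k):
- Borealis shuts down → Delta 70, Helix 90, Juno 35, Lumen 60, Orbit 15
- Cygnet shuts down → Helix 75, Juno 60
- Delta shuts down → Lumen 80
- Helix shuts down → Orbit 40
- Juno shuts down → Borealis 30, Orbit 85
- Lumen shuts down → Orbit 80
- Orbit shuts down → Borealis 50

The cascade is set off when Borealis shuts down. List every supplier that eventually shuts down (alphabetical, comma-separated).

Round 1 — Borealis shuts down (initial).
  Delta: +70 → 70 ≥ 40
  Helix: +90 → 90 ≥ 90
  Juno: +35 → 35 ≥ 30
  Lumen: +60 → 60 ≥ 30
  Orbit: +15 → 15 < 80
Round 2 — Delta, Helix, Juno, Lumen shut down.
  Orbit: +40+85+80 → 220 ≥ 80
Round 3 — Orbit shuts down.
No further shutdowns.

Borealis, Delta, Helix, Juno, Lumen, Orbit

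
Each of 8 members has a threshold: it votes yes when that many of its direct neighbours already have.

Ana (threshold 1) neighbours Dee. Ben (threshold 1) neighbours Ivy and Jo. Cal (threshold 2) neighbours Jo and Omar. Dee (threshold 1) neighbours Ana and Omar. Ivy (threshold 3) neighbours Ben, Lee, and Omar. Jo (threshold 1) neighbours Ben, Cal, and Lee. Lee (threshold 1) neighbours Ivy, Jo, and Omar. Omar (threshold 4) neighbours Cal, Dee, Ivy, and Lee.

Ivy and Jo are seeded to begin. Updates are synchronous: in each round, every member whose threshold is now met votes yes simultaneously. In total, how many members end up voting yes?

Round 1 — Ivy, Jo vote yes (initial).
Round 2 — checking thresholds:
  Ben: 2 of 2 neighbours ≥ 1, votes yes.
  Cal: 1 of 2 neighbours < 2, below threshold.
  Lee: 2 of 3 neighbours ≥ 1, votes yes.
  Omar: 1 of 4 neighbours < 4, below threshold.
Round 3 — no new yes votes; cascade stops.

4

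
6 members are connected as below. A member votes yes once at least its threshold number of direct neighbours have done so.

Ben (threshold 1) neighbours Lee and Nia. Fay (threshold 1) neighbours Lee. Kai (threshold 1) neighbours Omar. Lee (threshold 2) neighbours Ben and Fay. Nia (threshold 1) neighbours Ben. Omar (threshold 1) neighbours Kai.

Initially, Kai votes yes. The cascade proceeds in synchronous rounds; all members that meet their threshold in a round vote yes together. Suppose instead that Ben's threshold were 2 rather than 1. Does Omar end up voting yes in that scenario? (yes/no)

With Ben's threshold at 2:
Round 1 — Kai votes yes (initial).
Round 2 — checking thresholds:
  Omar: 1 of 1 neighbours ≥ 1, votes yes.
Round 3 — no new yes votes; cascade stops.

yes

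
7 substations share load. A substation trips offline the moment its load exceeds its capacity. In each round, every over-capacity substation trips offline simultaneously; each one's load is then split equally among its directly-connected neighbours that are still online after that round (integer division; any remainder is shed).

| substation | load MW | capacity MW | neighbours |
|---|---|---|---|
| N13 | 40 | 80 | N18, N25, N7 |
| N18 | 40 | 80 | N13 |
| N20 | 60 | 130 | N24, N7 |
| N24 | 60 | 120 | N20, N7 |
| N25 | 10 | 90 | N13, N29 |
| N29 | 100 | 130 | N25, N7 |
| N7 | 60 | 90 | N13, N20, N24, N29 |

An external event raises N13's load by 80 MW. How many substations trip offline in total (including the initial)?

4

Round 1 — N13 at 120 > 80. N13 trips offline.
  N13 sheds 120 MW to N18, N25, N7: 40 each.
    N18: 40+40 = 80 ≤ 80
    N25: 10+40 = 50 ≤ 90
    N7: 60+40 = 100 > 90
Round 2 — N7 trips offline.
  N7 sheds 100 MW to N20, N24, N29: 33 each (1 lost).
    N20: 60+33 = 93 ≤ 130
    N24: 60+33 = 93 ≤ 120
    N29: 100+33 = 133 > 130
Round 3 — N29 trips offline.
  N29 sheds 133 MW to N25: 133 each.
    N25: 50+133 = 183 > 90
Round 4 — N25 trips offline.
  N25 sheds 183 MW: no online neighbours, lost.
No further trips.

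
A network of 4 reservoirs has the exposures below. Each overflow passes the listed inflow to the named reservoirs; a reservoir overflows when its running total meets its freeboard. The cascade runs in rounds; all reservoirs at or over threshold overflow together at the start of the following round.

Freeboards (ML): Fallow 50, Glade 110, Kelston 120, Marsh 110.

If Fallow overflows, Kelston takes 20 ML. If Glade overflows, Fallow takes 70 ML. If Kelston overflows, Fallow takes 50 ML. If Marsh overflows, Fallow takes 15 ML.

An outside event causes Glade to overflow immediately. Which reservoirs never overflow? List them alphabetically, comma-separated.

Kelston, Marsh

Round 1 — Glade overflows (initial).
  Fallow: +70 → 70 ≥ 50
Round 2 — Fallow overflows.
  Kelston: +20 → 20 < 120
No further overflows.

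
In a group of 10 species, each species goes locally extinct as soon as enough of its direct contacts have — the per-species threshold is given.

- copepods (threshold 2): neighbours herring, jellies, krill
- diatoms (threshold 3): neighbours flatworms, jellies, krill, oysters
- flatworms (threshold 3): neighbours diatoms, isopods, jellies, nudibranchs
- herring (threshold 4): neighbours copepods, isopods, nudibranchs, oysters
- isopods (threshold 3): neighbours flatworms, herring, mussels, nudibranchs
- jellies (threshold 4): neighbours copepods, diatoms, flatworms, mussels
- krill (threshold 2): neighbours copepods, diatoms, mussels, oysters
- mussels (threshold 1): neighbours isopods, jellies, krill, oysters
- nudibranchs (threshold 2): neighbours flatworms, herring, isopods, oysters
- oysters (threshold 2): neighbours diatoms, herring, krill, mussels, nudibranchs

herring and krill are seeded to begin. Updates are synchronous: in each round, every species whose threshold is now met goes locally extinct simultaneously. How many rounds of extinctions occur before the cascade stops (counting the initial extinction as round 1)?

Round 1 — herring, krill go locally extinct (initial).
Round 2 — checking thresholds:
  copepods: 2 of 3 neighbours ≥ 2, goes locally extinct.
  diatoms: 1 of 4 neighbours < 3, not yet.
  isopods: 1 of 4 neighbours < 3, not yet.
  mussels: 1 of 4 neighbours ≥ 1, goes locally extinct.
  nudibranchs: 1 of 4 neighbours < 2, not yet.
  oysters: 2 of 5 neighbours ≥ 2, goes locally extinct.
Round 3 — checking thresholds:
  diatoms: 2 of 4 neighbours < 3, not yet.
  isopods: 2 of 4 neighbours < 3, not yet.
  jellies: 2 of 4 neighbours < 4, not yet.
  nudibranchs: 2 of 4 neighbours ≥ 2, goes locally extinct.
Round 4 — checking thresholds:
  diatoms: 2 of 4 neighbours < 3, not yet.
  flatworms: 1 of 4 neighbours < 3, not yet.
  isopods: 3 of 4 neighbours ≥ 3, goes locally extinct.
  jellies: 2 of 4 neighbours < 4, not yet.
Round 5 — no new extinctions; cascade stops.

4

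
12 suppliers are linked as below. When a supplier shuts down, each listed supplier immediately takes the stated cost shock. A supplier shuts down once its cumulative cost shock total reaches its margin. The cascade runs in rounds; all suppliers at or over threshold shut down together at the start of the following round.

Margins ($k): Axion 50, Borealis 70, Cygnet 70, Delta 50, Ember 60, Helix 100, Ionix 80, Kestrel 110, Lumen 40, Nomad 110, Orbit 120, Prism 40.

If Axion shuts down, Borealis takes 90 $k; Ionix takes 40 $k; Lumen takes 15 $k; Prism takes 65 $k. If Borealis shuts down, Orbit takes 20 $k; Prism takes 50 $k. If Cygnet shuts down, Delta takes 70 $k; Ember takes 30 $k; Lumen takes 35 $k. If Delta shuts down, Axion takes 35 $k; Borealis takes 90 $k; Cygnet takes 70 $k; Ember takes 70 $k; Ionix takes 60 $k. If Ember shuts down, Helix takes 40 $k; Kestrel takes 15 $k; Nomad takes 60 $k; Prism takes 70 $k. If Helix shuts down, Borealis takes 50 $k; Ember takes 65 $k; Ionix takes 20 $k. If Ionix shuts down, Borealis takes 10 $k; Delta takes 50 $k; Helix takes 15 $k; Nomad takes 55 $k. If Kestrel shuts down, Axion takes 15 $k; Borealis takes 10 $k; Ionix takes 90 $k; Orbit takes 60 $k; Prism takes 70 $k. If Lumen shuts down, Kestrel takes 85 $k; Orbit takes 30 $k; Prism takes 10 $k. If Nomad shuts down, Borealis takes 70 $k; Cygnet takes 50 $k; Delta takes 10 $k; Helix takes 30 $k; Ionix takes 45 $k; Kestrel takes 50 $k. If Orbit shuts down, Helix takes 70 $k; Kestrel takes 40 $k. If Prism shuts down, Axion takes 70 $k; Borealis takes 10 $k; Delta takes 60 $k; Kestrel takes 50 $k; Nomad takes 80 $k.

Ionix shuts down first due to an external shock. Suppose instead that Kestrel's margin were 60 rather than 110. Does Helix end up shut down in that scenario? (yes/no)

no

With Kestrel's margin at 60:
Round 1 — Ionix shuts down (initial).
  Borealis: +10 → 10 < 70
  Delta: +50 → 50 ≥ 50
  Helix: +15 → 15 < 100
  Nomad: +55 → 55 < 110
Round 2 — Delta shuts down.
  Axion: +35 → 35 < 50
  Borealis: +90 → 100 ≥ 70
  Cygnet: +70 → 70 ≥ 70
  Ember: +70 → 70 ≥ 60
Round 3 — Borealis, Cygnet, Ember shut down.
  Helix: +40 → 55 < 100
  Kestrel: +15 → 15 < 60
  Lumen: +35 → 35 < 40
  Nomad: +60 → 115 ≥ 110
  Orbit: +20 → 20 < 120
  Prism: +50+70 → 120 ≥ 40
Round 4 — Nomad, Prism shut down.
  Axion: +70 → 105 ≥ 50
  Helix: +30 → 85 < 100
  Kestrel: +50+50 → 115 ≥ 60
Round 5 — Axion, Kestrel shut down.
  Lumen: +15 → 50 ≥ 40
  Orbit: +60 → 80 < 120
Round 6 — Lumen shuts down.
  Orbit: +30 → 110 < 120
No further shutdowns.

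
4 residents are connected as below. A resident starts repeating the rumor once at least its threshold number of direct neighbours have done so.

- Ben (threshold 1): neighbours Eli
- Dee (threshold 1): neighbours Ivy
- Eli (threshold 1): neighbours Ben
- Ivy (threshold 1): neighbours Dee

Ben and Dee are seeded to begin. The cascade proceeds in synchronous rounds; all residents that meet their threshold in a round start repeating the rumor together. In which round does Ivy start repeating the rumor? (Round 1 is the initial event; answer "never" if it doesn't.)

2

Round 1 — Ben, Dee start repeating the rumor (initial).
Round 2 — checking thresholds:
  Eli: 1 of 1 neighbours ≥ 1, starts repeating the rumor.
  Ivy: 1 of 1 neighbours ≥ 1, starts repeating the rumor.
Round 3 — no new spreads; cascade stops.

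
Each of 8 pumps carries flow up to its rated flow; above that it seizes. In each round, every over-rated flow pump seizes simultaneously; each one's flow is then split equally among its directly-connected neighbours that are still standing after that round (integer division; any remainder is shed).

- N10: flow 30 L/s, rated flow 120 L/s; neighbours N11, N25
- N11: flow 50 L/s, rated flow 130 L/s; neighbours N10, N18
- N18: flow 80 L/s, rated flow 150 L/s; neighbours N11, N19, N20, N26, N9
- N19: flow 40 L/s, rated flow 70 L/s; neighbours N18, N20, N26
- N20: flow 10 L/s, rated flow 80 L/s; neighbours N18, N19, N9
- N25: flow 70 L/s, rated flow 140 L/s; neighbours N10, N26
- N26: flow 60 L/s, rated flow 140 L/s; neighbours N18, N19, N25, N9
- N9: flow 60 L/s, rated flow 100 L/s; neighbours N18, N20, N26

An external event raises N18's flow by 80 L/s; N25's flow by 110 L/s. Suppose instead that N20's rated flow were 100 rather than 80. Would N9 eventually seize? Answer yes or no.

With N20's rated flow at 100:
Round 1 — N18 at 160 > 150; N25 at 180 > 140. N18, N25 seize.
  N18 sheds 160 L/s to N11, N19, N20, N26, N9: 32 each.
    N11: 50+32 = 82 ≤ 130
    N19: 40+32 = 72 > 70
    N20: 10+32 = 42 ≤ 100
    N26: 60+32 = 92 ≤ 140
    N9: 60+32 = 92 ≤ 100
  N25 sheds 180 L/s to N10, N26: 90 each.
    N10: 30+90 = 120 ≤ 120
    N26: 92+90 = 182 > 140
Round 2 — N19, N26 seize.
  N19 sheds 72 L/s to N20: 72 each.
    N20: 42+72 = 114 > 100
  N26 sheds 182 L/s to N9: 182 each.
    N9: 92+182 = 274 > 100
Round 3 — N20, N9 seize.
  N20 sheds 114 L/s: no online neighbours, lost.
  N9 sheds 274 L/s: no online neighbours, lost.
No further seizures.

yes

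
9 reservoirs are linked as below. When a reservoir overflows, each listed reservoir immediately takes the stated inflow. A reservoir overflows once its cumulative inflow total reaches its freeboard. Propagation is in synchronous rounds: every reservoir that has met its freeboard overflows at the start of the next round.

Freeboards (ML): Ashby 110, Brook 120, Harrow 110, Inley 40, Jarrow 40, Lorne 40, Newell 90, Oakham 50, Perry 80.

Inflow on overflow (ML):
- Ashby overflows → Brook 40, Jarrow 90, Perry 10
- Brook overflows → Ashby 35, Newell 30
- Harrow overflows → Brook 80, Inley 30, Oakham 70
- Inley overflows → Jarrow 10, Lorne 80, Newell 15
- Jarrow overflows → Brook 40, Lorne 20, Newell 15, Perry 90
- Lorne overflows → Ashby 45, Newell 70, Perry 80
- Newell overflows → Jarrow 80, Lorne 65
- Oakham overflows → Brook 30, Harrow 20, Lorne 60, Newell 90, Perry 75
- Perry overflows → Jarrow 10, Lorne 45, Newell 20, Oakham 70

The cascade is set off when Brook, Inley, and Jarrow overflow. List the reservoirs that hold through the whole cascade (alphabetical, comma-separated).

Round 1 — Brook, Inley, Jarrow overflow (initial).
  Ashby: +35 → 35 < 110
  Lorne: +80+20 → 100 ≥ 40
  Newell: +30+15+15 → 60 < 90
  Perry: +90 → 90 ≥ 80
Round 2 — Lorne, Perry overflow.
  Ashby: +45 → 80 < 110
  Newell: +70+20 → 150 ≥ 90
  Oakham: +70 → 70 ≥ 50
Round 3 — Newell, Oakham overflow.
  Harrow: +20 → 20 < 110
No further overflows.

Ashby, Harrow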